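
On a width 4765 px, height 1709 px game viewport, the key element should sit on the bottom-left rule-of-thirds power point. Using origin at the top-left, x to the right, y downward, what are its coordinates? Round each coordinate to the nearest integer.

The bottom-left point sits one-third of the way across and two-thirds of the way down.
x = 1 × 4765/3 ≈ 1588; y = 2 × 1709/3 ≈ 1139.

x = 1588 px, y = 1139 px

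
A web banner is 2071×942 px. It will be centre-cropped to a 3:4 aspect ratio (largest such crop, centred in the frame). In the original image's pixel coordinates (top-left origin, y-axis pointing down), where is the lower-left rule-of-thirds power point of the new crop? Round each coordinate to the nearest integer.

2071/942 > 3/4, so the 3:4 crop keeps the full height 942 and trims width to 942 × 3/4 = 706.50 px.
Left offset = (2071 − 706.50)/2 = 682.25 px; top offset = 0.
Lower-left is one-third across and two-thirds down within the crop:
x = 682.25 + 1 × 706.50/3 ≈ 918; y = 0.00 + 2 × 942.00/3 ≈ 628.

x = 918 px, y = 628 px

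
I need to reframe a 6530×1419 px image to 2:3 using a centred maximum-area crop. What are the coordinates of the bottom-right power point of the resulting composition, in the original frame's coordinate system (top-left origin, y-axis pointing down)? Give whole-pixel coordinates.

x = 3423 px, y = 946 px

6530/1419 > 2/3, so the 2:3 crop keeps the full height 1419 and trims width to 1419 × 2/3 = 946.00 px.
Left offset = (6530 − 946.00)/2 = 2792.00 px; top offset = 0.
Bottom-right is two-thirds across and two-thirds down within the crop:
x = 2792.00 + 2 × 946.00/3 ≈ 3423; y = 0.00 + 2 × 1419.00/3 ≈ 946.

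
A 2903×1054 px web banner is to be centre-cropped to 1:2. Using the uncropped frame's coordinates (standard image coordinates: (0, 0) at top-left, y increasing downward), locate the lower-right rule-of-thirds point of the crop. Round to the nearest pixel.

x = 1539 px, y = 703 px

2903/1054 > 1/2, so the 1:2 crop keeps the full height 1054 and trims width to 1054 × 1/2 = 527.00 px.
Left offset = (2903 − 527.00)/2 = 1188.00 px; top offset = 0.
Lower-right is two-thirds across and two-thirds down within the crop:
x = 1188.00 + 2 × 527.00/3 ≈ 1539; y = 0.00 + 2 × 1054.00/3 ≈ 703.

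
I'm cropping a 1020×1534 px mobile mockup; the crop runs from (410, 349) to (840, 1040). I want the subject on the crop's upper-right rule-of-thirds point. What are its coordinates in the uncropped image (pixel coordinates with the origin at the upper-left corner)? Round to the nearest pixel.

Crop width = 840 − 410 = 430 px; one third is 143.33 px.
Crop height = 1040 − 349 = 691 px; one third is 230.33 px.
The upper-right point is two-thirds across and one-third down within the crop:
x = 410 + 2 × 143.33 ≈ 697; y = 349 + 1 × 230.33 ≈ 579.

x = 697 px, y = 579 px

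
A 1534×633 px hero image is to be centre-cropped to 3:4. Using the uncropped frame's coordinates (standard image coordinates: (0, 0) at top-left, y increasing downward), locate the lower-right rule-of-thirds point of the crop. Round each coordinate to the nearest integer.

1534/633 > 3/4, so the 3:4 crop keeps the full height 633 and trims width to 633 × 3/4 = 474.75 px.
Left offset = (1534 − 474.75)/2 = 529.62 px; top offset = 0.
Lower-right is two-thirds across and two-thirds down within the crop:
x = 529.62 + 2 × 474.75/3 ≈ 846; y = 0.00 + 2 × 633.00/3 ≈ 422.

(846, 422)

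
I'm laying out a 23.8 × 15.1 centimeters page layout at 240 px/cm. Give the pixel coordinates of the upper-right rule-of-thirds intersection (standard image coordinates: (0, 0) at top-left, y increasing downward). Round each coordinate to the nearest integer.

In pixels the canvas is 23.8 × 240 = 5712 wide and 15.1 × 240 = 3624 tall.
The upper-right point is two-thirds across and one-third down:
x = 2 × 5712/3 ≈ 3808; y = 1 × 3624/3 ≈ 1208.

(3808, 1208)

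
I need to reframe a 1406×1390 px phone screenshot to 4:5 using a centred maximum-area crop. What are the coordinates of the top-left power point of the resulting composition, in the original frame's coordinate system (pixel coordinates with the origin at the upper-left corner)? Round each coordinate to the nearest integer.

1406/1390 > 4/5, so the 4:5 crop keeps the full height 1390 and trims width to 1390 × 4/5 = 1112.00 px.
Left offset = (1406 − 1112.00)/2 = 147.00 px; top offset = 0.
Top-left is one-third across and one-third down within the crop:
x = 147.00 + 1 × 1112.00/3 ≈ 518; y = 0.00 + 1 × 1390.00/3 ≈ 463.

(518, 463)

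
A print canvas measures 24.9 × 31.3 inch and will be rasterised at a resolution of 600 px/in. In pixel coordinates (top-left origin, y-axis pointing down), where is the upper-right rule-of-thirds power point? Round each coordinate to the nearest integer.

In pixels the canvas is 24.9 × 600 = 14940 wide and 31.3 × 600 = 18780 tall.
The upper-right point is two-thirds across and one-third down:
x = 2 × 14940/3 ≈ 9960; y = 1 × 18780/3 ≈ 6260.

(9960, 6260)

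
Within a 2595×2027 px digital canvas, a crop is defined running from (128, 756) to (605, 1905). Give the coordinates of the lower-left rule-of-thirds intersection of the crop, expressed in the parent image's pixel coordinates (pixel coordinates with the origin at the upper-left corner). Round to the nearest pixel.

(287, 1522)

Crop width = 605 − 128 = 477 px; one third is 159.00 px.
Crop height = 1905 − 756 = 1149 px; one third is 383.00 px.
The lower-left point is one-third across and two-thirds down within the crop:
x = 128 + 1 × 159.00 ≈ 287; y = 756 + 2 × 383.00 ≈ 1522.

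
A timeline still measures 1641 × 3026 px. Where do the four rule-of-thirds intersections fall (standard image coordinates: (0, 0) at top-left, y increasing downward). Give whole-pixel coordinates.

(547, 1009), (1094, 1009), (547, 2017), (1094, 2017)

One third of 1641 is 547; one third of 3026 is 1008.67.
Vertical third lines at x = 547 and x = 1094; horizontal third lines at y = 1009 and y = 2017.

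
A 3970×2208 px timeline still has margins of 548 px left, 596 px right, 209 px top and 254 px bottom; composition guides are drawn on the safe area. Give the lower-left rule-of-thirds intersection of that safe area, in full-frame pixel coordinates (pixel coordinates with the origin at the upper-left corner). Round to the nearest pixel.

x = 1490 px, y = 1372 px

Content width = 3970 − 548 − 596 = 2826 px; content height = 2208 − 209 − 254 = 1745 px.
Lower-left is one-third across and two-thirds down within the safe area.
x = 548 + 1 × 2826/3 = 548 + 942.00 ≈ 1490
y = 209 + 2 × 1745/3 = 209 + 1163.33 ≈ 1372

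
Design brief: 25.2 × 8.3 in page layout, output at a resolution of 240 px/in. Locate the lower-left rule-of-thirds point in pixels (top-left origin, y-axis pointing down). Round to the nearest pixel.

x = 2016 px, y = 1328 px

In pixels the canvas is 25.2 × 240 = 6048 wide and 8.3 × 240 = 1992 tall.
The lower-left point is one-third across and two-thirds down:
x = 1 × 6048/3 ≈ 2016; y = 2 × 1992/3 ≈ 1328.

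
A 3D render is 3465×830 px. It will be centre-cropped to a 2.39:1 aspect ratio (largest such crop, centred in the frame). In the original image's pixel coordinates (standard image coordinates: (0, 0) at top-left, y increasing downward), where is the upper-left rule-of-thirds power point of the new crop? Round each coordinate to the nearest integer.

(1402, 277)

3465/830 > 2.39/1, so the 2.39:1 crop keeps the full height 830 and trims width to 830 × 2.39/1 = 1983.70 px.
Left offset = (3465 − 1983.70)/2 = 740.65 px; top offset = 0.
Upper-left is one-third across and one-third down within the crop:
x = 740.65 + 1 × 1983.70/3 ≈ 1402; y = 0.00 + 1 × 830.00/3 ≈ 277.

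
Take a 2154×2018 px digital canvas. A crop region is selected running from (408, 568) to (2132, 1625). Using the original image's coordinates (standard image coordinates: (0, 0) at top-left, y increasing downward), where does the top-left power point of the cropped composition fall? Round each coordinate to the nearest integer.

Crop width = 2132 − 408 = 1724 px; one third is 574.67 px.
Crop height = 1625 − 568 = 1057 px; one third is 352.33 px.
The top-left point is one-third across and one-third down within the crop:
x = 408 + 1 × 574.67 ≈ 983; y = 568 + 1 × 352.33 ≈ 920.

x = 983 px, y = 920 px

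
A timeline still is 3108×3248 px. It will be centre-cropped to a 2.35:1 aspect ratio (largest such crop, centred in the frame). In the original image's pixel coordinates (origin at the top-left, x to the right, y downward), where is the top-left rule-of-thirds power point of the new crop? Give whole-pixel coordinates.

3108/3248 < 2.35/1, so the 2.35:1 crop keeps the full width 3108 and trims height to 3108 × 1/2.35 = 1322.55 px.
Top offset = (3248 − 1322.55)/2 = 962.72 px; left offset = 0.
Top-left is one-third across and one-third down within the crop:
x = 0.00 + 1 × 3108.00/3 ≈ 1036; y = 962.72 + 1 × 1322.55/3 ≈ 1404.

(1036, 1404)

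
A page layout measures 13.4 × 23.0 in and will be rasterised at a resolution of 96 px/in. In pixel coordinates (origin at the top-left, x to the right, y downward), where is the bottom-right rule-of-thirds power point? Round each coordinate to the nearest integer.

In pixels the canvas is 13.4 × 96 = 1286.4 wide and 23.0 × 96 = 2208 tall.
The bottom-right point is two-thirds across and two-thirds down:
x = 2 × 1286.4/3 ≈ 858; y = 2 × 2208/3 ≈ 1472.

(858, 1472)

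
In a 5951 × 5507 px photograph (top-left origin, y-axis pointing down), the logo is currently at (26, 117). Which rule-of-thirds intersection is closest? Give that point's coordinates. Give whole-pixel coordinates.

(1984, 1836)

Third lines: x ∈ {1984, 3967}, y ∈ {1836, 3671}.
26 is closer to x = 1984; 117 is closer to y = 1836.
So the nearest intersection is the upper-left power point.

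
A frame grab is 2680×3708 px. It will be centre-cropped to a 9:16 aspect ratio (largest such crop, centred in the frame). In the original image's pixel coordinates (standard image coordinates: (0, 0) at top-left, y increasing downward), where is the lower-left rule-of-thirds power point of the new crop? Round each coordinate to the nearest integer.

x = 992 px, y = 2472 px

2680/3708 > 9/16, so the 9:16 crop keeps the full height 3708 and trims width to 3708 × 9/16 = 2085.75 px.
Left offset = (2680 − 2085.75)/2 = 297.12 px; top offset = 0.
Lower-left is one-third across and two-thirds down within the crop:
x = 297.12 + 1 × 2085.75/3 ≈ 992; y = 0.00 + 2 × 3708.00/3 ≈ 2472.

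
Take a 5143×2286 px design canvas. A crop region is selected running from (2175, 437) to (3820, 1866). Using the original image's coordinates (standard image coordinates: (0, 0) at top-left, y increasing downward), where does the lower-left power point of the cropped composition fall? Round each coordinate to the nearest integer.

(2723, 1390)

Crop width = 3820 − 2175 = 1645 px; one third is 548.33 px.
Crop height = 1866 − 437 = 1429 px; one third is 476.33 px.
The lower-left point is one-third across and two-thirds down within the crop:
x = 2175 + 1 × 548.33 ≈ 2723; y = 437 + 2 × 476.33 ≈ 1390.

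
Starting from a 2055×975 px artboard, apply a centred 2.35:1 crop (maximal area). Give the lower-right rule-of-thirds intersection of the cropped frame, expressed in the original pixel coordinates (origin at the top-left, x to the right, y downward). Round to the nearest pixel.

2055/975 < 2.35/1, so the 2.35:1 crop keeps the full width 2055 and trims height to 2055 × 1/2.35 = 874.47 px.
Top offset = (975 − 874.47)/2 = 50.27 px; left offset = 0.
Lower-right is two-thirds across and two-thirds down within the crop:
x = 0.00 + 2 × 2055.00/3 ≈ 1370; y = 50.27 + 2 × 874.47/3 ≈ 633.

(1370, 633)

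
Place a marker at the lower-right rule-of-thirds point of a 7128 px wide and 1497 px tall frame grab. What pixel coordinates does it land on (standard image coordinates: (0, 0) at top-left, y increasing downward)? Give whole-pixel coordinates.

x = 4752 px, y = 998 px

The lower-right point sits two-thirds of the way across and two-thirds of the way down.
x = 2 × 7128/3 ≈ 4752; y = 2 × 1497/3 ≈ 998.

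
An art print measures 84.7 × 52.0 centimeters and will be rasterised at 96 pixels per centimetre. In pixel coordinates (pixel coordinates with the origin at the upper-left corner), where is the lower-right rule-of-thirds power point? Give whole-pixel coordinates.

In pixels the canvas is 84.7 × 96 = 8131.2 wide and 52.0 × 96 = 4992 tall.
The lower-right point is two-thirds across and two-thirds down:
x = 2 × 8131.2/3 ≈ 5421; y = 2 × 4992/3 ≈ 3328.

(5421, 3328)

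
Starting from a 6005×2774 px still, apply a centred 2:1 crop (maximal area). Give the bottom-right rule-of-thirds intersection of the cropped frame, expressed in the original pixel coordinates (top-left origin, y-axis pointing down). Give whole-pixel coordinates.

(3927, 1849)

6005/2774 > 2/1, so the 2:1 crop keeps the full height 2774 and trims width to 2774 × 2/1 = 5548.00 px.
Left offset = (6005 − 5548.00)/2 = 228.50 px; top offset = 0.
Bottom-right is two-thirds across and two-thirds down within the crop:
x = 228.50 + 2 × 5548.00/3 ≈ 3927; y = 0.00 + 2 × 2774.00/3 ≈ 1849.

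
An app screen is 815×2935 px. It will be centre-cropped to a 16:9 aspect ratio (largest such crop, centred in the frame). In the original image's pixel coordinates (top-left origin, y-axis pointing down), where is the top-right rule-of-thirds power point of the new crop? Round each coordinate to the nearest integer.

815/2935 < 16/9, so the 16:9 crop keeps the full width 815 and trims height to 815 × 9/16 = 458.44 px.
Top offset = (2935 − 458.44)/2 = 1238.28 px; left offset = 0.
Top-right is two-thirds across and one-third down within the crop:
x = 0.00 + 2 × 815.00/3 ≈ 543; y = 1238.28 + 1 × 458.44/3 ≈ 1391.

(543, 1391)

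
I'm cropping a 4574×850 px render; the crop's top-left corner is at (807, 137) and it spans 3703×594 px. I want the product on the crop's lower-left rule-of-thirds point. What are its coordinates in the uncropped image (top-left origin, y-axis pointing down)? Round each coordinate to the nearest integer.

(2041, 533)

One third of the crop width 3703 is 1234.33 px.
One third of the crop height 594 is 198.00 px.
The lower-left point is one-third across and two-thirds down within the crop:
x = 807 + 1 × 1234.33 ≈ 2041; y = 137 + 2 × 198.00 ≈ 533.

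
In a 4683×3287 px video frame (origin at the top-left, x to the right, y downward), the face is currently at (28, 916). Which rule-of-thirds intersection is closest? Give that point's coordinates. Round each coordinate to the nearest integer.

Third lines: x ∈ {1561, 3122}, y ∈ {1096, 2191}.
28 is closer to x = 1561; 916 is closer to y = 1096.
So the nearest intersection is the upper-left power point.

x = 1561 px, y = 1096 px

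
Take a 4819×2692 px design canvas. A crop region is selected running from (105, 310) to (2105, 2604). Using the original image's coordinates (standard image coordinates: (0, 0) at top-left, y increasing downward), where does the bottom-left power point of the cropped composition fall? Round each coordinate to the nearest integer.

Crop width = 2105 − 105 = 2000 px; one third is 666.67 px.
Crop height = 2604 − 310 = 2294 px; one third is 764.67 px.
The bottom-left point is one-third across and two-thirds down within the crop:
x = 105 + 1 × 666.67 ≈ 772; y = 310 + 2 × 764.67 ≈ 1839.

x = 772 px, y = 1839 px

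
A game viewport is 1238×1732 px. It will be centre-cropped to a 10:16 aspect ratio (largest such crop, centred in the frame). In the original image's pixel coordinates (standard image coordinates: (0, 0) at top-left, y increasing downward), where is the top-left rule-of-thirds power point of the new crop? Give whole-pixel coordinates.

1238/1732 > 10/16, so the 10:16 crop keeps the full height 1732 and trims width to 1732 × 10/16 = 1082.50 px.
Left offset = (1238 − 1082.50)/2 = 77.75 px; top offset = 0.
Top-left is one-third across and one-third down within the crop:
x = 77.75 + 1 × 1082.50/3 ≈ 439; y = 0.00 + 1 × 1732.00/3 ≈ 577.

x = 439 px, y = 577 px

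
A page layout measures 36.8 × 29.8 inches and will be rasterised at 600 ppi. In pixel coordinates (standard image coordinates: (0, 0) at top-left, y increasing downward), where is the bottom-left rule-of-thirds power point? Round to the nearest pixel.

x = 7360 px, y = 11920 px

In pixels the canvas is 36.8 × 600 = 22080 wide and 29.8 × 600 = 17880 tall.
The bottom-left point is one-third across and two-thirds down:
x = 1 × 22080/3 ≈ 7360; y = 2 × 17880/3 ≈ 11920.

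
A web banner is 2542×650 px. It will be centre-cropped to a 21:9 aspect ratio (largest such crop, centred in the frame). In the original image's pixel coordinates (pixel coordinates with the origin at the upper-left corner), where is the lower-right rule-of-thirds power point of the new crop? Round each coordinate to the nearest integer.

x = 1524 px, y = 433 px

2542/650 > 21/9, so the 21:9 crop keeps the full height 650 and trims width to 650 × 21/9 = 1516.67 px.
Left offset = (2542 − 1516.67)/2 = 512.67 px; top offset = 0.
Lower-right is two-thirds across and two-thirds down within the crop:
x = 512.67 + 2 × 1516.67/3 ≈ 1524; y = 0.00 + 2 × 650.00/3 ≈ 433.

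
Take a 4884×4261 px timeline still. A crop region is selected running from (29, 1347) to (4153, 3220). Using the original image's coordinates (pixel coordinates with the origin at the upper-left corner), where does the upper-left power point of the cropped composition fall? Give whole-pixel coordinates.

x = 1404 px, y = 1971 px

Crop width = 4153 − 29 = 4124 px; one third is 1374.67 px.
Crop height = 3220 − 1347 = 1873 px; one third is 624.33 px.
The upper-left point is one-third across and one-third down within the crop:
x = 29 + 1 × 1374.67 ≈ 1404; y = 1347 + 1 × 624.33 ≈ 1971.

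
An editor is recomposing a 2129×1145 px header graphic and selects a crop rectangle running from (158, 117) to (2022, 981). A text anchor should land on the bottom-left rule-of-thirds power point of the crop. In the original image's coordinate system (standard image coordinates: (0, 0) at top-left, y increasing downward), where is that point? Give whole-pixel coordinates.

Crop width = 2022 − 158 = 1864 px; one third is 621.33 px.
Crop height = 981 − 117 = 864 px; one third is 288.00 px.
The bottom-left point is one-third across and two-thirds down within the crop:
x = 158 + 1 × 621.33 ≈ 779; y = 117 + 2 × 288.00 ≈ 693.

x = 779 px, y = 693 px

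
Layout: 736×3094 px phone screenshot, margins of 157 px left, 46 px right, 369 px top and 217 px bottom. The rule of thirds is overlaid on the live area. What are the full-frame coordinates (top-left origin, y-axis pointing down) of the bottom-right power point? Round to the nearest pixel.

Content width = 736 − 157 − 46 = 533 px; content height = 3094 − 369 − 217 = 2508 px.
Bottom-right is two-thirds across and two-thirds down within the live area.
x = 157 + 2 × 533/3 = 157 + 355.33 ≈ 512
y = 369 + 2 × 2508/3 = 369 + 1672.00 ≈ 2041

(512, 2041)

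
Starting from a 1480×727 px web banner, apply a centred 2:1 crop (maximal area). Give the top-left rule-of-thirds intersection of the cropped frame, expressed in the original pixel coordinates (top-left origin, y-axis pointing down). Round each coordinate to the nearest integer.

1480/727 > 2/1, so the 2:1 crop keeps the full height 727 and trims width to 727 × 2/1 = 1454.00 px.
Left offset = (1480 − 1454.00)/2 = 13.00 px; top offset = 0.
Top-left is one-third across and one-third down within the crop:
x = 13.00 + 1 × 1454.00/3 ≈ 498; y = 0.00 + 1 × 727.00/3 ≈ 242.

(498, 242)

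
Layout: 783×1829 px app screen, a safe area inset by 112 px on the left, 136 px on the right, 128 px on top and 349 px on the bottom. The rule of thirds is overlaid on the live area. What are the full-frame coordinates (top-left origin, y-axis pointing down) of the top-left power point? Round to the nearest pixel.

x = 290 px, y = 579 px

Content width = 783 − 112 − 136 = 535 px; content height = 1829 − 128 − 349 = 1352 px.
Top-left is one-third across and one-third down within the live area.
x = 112 + 1 × 535/3 = 112 + 178.33 ≈ 290
y = 128 + 1 × 1352/3 = 128 + 450.67 ≈ 579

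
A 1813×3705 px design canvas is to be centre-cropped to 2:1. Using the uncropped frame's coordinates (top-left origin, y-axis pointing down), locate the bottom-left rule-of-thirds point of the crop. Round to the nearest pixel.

1813/3705 < 2/1, so the 2:1 crop keeps the full width 1813 and trims height to 1813 × 1/2 = 906.50 px.
Top offset = (3705 − 906.50)/2 = 1399.25 px; left offset = 0.
Bottom-left is one-third across and two-thirds down within the crop:
x = 0.00 + 1 × 1813.00/3 ≈ 604; y = 1399.25 + 2 × 906.50/3 ≈ 2004.

(604, 2004)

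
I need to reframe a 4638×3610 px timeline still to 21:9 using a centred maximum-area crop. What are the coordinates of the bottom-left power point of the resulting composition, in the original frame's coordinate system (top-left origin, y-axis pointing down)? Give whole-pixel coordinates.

4638/3610 < 21/9, so the 21:9 crop keeps the full width 4638 and trims height to 4638 × 9/21 = 1987.71 px.
Top offset = (3610 − 1987.71)/2 = 811.14 px; left offset = 0.
Bottom-left is one-third across and two-thirds down within the crop:
x = 0.00 + 1 × 4638.00/3 ≈ 1546; y = 811.14 + 2 × 1987.71/3 ≈ 2136.

x = 1546 px, y = 2136 px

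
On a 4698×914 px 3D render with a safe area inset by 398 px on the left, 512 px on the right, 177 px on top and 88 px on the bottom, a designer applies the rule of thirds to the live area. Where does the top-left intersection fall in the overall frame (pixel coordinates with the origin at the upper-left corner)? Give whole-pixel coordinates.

Content width = 4698 − 398 − 512 = 3788 px; content height = 914 − 177 − 88 = 649 px.
Top-left is one-third across and one-third down within the live area.
x = 398 + 1 × 3788/3 = 398 + 1262.67 ≈ 1661
y = 177 + 1 × 649/3 = 177 + 216.33 ≈ 393

(1661, 393)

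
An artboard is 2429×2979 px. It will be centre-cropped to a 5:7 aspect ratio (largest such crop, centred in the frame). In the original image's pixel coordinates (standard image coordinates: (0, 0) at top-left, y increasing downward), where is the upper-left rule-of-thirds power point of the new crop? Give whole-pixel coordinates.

(860, 993)

2429/2979 > 5/7, so the 5:7 crop keeps the full height 2979 and trims width to 2979 × 5/7 = 2127.86 px.
Left offset = (2429 − 2127.86)/2 = 150.57 px; top offset = 0.
Upper-left is one-third across and one-third down within the crop:
x = 150.57 + 1 × 2127.86/3 ≈ 860; y = 0.00 + 1 × 2979.00/3 ≈ 993.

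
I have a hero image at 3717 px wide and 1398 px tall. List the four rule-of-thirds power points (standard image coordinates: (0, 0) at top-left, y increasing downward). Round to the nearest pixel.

(1239, 466), (2478, 466), (1239, 932), (2478, 932)

One third of 3717 is 1239; one third of 1398 is 466.
Vertical third lines at x = 1239 and x = 2478; horizontal third lines at y = 466 and y = 932.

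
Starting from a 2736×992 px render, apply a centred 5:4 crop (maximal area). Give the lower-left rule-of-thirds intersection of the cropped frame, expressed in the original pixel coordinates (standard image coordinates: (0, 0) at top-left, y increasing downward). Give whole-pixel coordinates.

2736/992 > 5/4, so the 5:4 crop keeps the full height 992 and trims width to 992 × 5/4 = 1240.00 px.
Left offset = (2736 − 1240.00)/2 = 748.00 px; top offset = 0.
Lower-left is one-third across and two-thirds down within the crop:
x = 748.00 + 1 × 1240.00/3 ≈ 1161; y = 0.00 + 2 × 992.00/3 ≈ 661.

x = 1161 px, y = 661 px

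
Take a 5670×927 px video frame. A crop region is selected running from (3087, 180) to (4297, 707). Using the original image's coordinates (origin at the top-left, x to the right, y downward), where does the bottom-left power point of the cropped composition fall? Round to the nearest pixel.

(3490, 531)

Crop width = 4297 − 3087 = 1210 px; one third is 403.33 px.
Crop height = 707 − 180 = 527 px; one third is 175.67 px.
The bottom-left point is one-third across and two-thirds down within the crop:
x = 3087 + 1 × 403.33 ≈ 3490; y = 180 + 2 × 175.67 ≈ 531.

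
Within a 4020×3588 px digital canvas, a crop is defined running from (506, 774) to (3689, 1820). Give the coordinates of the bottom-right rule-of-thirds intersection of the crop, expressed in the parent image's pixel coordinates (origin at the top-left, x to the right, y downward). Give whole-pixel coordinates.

Crop width = 3689 − 506 = 3183 px; one third is 1061.00 px.
Crop height = 1820 − 774 = 1046 px; one third is 348.67 px.
The bottom-right point is two-thirds across and two-thirds down within the crop:
x = 506 + 2 × 1061.00 ≈ 2628; y = 774 + 2 × 348.67 ≈ 1471.

(2628, 1471)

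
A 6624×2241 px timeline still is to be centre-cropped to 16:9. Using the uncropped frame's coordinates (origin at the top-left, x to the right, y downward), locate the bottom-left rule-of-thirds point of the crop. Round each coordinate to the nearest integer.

(2648, 1494)

6624/2241 > 16/9, so the 16:9 crop keeps the full height 2241 and trims width to 2241 × 16/9 = 3984.00 px.
Left offset = (6624 − 3984.00)/2 = 1320.00 px; top offset = 0.
Bottom-left is one-third across and two-thirds down within the crop:
x = 1320.00 + 1 × 3984.00/3 ≈ 2648; y = 0.00 + 2 × 2241.00/3 ≈ 1494.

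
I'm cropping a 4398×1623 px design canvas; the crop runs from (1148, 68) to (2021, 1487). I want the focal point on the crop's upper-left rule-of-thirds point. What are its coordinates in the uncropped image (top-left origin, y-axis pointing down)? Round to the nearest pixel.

Crop width = 2021 − 1148 = 873 px; one third is 291.00 px.
Crop height = 1487 − 68 = 1419 px; one third is 473.00 px.
The upper-left point is one-third across and one-third down within the crop:
x = 1148 + 1 × 291.00 ≈ 1439; y = 68 + 1 × 473.00 ≈ 541.

x = 1439 px, y = 541 px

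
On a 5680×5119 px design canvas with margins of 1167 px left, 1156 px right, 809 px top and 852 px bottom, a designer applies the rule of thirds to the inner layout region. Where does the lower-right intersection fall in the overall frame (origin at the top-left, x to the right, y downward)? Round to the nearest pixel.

(3405, 3114)

Content width = 5680 − 1167 − 1156 = 3357 px; content height = 5119 − 809 − 852 = 3458 px.
Lower-right is two-thirds across and two-thirds down within the inner layout region.
x = 1167 + 2 × 3357/3 = 1167 + 2238.00 ≈ 3405
y = 809 + 2 × 3458/3 = 809 + 2305.33 ≈ 3114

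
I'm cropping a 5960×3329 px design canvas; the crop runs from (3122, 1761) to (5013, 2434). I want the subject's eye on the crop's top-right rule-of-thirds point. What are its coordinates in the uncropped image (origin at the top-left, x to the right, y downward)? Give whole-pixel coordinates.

x = 4383 px, y = 1985 px

Crop width = 5013 − 3122 = 1891 px; one third is 630.33 px.
Crop height = 2434 − 1761 = 673 px; one third is 224.33 px.
The top-right point is two-thirds across and one-third down within the crop:
x = 3122 + 2 × 630.33 ≈ 4383; y = 1761 + 1 × 224.33 ≈ 1985.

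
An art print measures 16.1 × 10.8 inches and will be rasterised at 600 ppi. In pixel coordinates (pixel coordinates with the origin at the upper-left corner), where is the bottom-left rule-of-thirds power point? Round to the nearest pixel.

(3220, 4320)

In pixels the canvas is 16.1 × 600 = 9660 wide and 10.8 × 600 = 6480 tall.
The bottom-left point is one-third across and two-thirds down:
x = 1 × 9660/3 ≈ 3220; y = 2 × 6480/3 ≈ 4320.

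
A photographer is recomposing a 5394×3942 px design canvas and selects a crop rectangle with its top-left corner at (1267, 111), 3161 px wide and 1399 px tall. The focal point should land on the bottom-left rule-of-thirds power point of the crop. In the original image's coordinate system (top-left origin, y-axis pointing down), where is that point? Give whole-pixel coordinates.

(2321, 1044)

One third of the crop width 3161 is 1053.67 px.
One third of the crop height 1399 is 466.33 px.
The bottom-left point is one-third across and two-thirds down within the crop:
x = 1267 + 1 × 1053.67 ≈ 2321; y = 111 + 2 × 466.33 ≈ 1044.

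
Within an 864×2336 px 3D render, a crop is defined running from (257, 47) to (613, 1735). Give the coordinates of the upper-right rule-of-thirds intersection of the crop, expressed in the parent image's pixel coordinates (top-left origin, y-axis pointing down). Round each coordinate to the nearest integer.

Crop width = 613 − 257 = 356 px; one third is 118.67 px.
Crop height = 1735 − 47 = 1688 px; one third is 562.67 px.
The upper-right point is two-thirds across and one-third down within the crop:
x = 257 + 2 × 118.67 ≈ 494; y = 47 + 1 × 562.67 ≈ 610.

(494, 610)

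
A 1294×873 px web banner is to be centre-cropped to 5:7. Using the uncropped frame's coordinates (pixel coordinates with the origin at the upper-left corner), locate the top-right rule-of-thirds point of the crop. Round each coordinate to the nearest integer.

(751, 291)

1294/873 > 5/7, so the 5:7 crop keeps the full height 873 and trims width to 873 × 5/7 = 623.57 px.
Left offset = (1294 − 623.57)/2 = 335.21 px; top offset = 0.
Top-right is two-thirds across and one-third down within the crop:
x = 335.21 + 2 × 623.57/3 ≈ 751; y = 0.00 + 1 × 873.00/3 ≈ 291.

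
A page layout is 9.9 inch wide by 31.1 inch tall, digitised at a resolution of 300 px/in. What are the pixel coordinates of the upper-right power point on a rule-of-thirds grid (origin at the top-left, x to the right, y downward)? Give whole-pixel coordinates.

In pixels the canvas is 9.9 × 300 = 2970 wide and 31.1 × 300 = 9330 tall.
The upper-right point is two-thirds across and one-third down:
x = 2 × 2970/3 ≈ 1980; y = 1 × 9330/3 ≈ 3110.

x = 1980 px, y = 3110 px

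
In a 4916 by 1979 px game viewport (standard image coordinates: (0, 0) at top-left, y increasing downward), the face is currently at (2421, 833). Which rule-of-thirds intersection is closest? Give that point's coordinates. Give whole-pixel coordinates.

Third lines: x ∈ {1639, 3277}, y ∈ {660, 1319}.
2421 is closer to x = 1639; 833 is closer to y = 660.
So the nearest intersection is the upper-left power point.

x = 1639 px, y = 660 px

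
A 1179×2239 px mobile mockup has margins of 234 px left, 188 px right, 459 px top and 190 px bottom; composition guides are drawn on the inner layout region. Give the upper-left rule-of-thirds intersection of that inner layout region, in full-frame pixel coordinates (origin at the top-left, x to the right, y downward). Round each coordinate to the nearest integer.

(486, 989)

Content width = 1179 − 234 − 188 = 757 px; content height = 2239 − 459 − 190 = 1590 px.
Upper-left is one-third across and one-third down within the inner layout region.
x = 234 + 1 × 757/3 = 234 + 252.33 ≈ 486
y = 459 + 1 × 1590/3 = 459 + 530.00 ≈ 989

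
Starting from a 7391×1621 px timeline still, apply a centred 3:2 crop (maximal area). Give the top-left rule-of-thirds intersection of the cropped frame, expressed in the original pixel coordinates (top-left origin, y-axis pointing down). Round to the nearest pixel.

x = 3290 px, y = 540 px

7391/1621 > 3/2, so the 3:2 crop keeps the full height 1621 and trims width to 1621 × 3/2 = 2431.50 px.
Left offset = (7391 − 2431.50)/2 = 2479.75 px; top offset = 0.
Top-left is one-third across and one-third down within the crop:
x = 2479.75 + 1 × 2431.50/3 ≈ 3290; y = 0.00 + 1 × 1621.00/3 ≈ 540.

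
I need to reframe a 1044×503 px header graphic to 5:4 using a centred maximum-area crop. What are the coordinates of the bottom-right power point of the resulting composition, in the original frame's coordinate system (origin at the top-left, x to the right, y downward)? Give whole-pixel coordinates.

x = 627 px, y = 335 px

1044/503 > 5/4, so the 5:4 crop keeps the full height 503 and trims width to 503 × 5/4 = 628.75 px.
Left offset = (1044 − 628.75)/2 = 207.62 px; top offset = 0.
Bottom-right is two-thirds across and two-thirds down within the crop:
x = 207.62 + 2 × 628.75/3 ≈ 627; y = 0.00 + 2 × 503.00/3 ≈ 335.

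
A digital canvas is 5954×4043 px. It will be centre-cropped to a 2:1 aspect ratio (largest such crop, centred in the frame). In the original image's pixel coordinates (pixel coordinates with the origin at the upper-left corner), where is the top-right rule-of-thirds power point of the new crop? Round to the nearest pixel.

x = 3969 px, y = 1525 px

5954/4043 < 2/1, so the 2:1 crop keeps the full width 5954 and trims height to 5954 × 1/2 = 2977.00 px.
Top offset = (4043 − 2977.00)/2 = 533.00 px; left offset = 0.
Top-right is two-thirds across and one-third down within the crop:
x = 0.00 + 2 × 5954.00/3 ≈ 3969; y = 533.00 + 1 × 2977.00/3 ≈ 1525.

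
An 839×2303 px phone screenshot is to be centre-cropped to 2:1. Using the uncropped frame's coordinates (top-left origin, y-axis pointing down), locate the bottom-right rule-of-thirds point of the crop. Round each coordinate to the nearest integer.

x = 559 px, y = 1221 px

839/2303 < 2/1, so the 2:1 crop keeps the full width 839 and trims height to 839 × 1/2 = 419.50 px.
Top offset = (2303 − 419.50)/2 = 941.75 px; left offset = 0.
Bottom-right is two-thirds across and two-thirds down within the crop:
x = 0.00 + 2 × 839.00/3 ≈ 559; y = 941.75 + 2 × 419.50/3 ≈ 1221.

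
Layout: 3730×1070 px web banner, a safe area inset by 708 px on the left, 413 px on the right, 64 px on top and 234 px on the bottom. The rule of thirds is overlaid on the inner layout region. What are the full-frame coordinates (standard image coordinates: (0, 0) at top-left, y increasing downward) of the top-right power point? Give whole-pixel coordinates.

Content width = 3730 − 708 − 413 = 2609 px; content height = 1070 − 64 − 234 = 772 px.
Top-right is two-thirds across and one-third down within the inner layout region.
x = 708 + 2 × 2609/3 = 708 + 1739.33 ≈ 2447
y = 64 + 1 × 772/3 = 64 + 257.33 ≈ 321

x = 2447 px, y = 321 px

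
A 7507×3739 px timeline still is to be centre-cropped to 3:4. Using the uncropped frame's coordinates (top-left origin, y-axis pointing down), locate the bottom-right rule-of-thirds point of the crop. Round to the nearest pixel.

7507/3739 > 3/4, so the 3:4 crop keeps the full height 3739 and trims width to 3739 × 3/4 = 2804.25 px.
Left offset = (7507 − 2804.25)/2 = 2351.38 px; top offset = 0.
Bottom-right is two-thirds across and two-thirds down within the crop:
x = 2351.38 + 2 × 2804.25/3 ≈ 4221; y = 0.00 + 2 × 3739.00/3 ≈ 2493.

x = 4221 px, y = 2493 px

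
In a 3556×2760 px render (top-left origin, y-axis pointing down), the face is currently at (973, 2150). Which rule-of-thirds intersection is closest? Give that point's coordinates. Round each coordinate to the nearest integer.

Third lines: x ∈ {1185, 2371}, y ∈ {920, 1840}.
973 is closer to x = 1185; 2150 is closer to y = 1840.
So the nearest intersection is the lower-left power point.

(1185, 1840)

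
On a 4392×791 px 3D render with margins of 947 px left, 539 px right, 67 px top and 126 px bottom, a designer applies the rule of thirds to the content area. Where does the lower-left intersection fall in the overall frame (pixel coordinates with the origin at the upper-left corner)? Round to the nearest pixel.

x = 1916 px, y = 466 px

Content width = 4392 − 947 − 539 = 2906 px; content height = 791 − 67 − 126 = 598 px.
Lower-left is one-third across and two-thirds down within the content area.
x = 947 + 1 × 2906/3 = 947 + 968.67 ≈ 1916
y = 67 + 2 × 598/3 = 67 + 398.67 ≈ 466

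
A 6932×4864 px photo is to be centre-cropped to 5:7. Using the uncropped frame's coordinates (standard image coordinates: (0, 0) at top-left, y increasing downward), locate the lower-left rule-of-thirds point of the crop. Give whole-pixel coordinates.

(2887, 3243)

6932/4864 > 5/7, so the 5:7 crop keeps the full height 4864 and trims width to 4864 × 5/7 = 3474.29 px.
Left offset = (6932 − 3474.29)/2 = 1728.86 px; top offset = 0.
Lower-left is one-third across and two-thirds down within the crop:
x = 1728.86 + 1 × 3474.29/3 ≈ 2887; y = 0.00 + 2 × 4864.00/3 ≈ 3243.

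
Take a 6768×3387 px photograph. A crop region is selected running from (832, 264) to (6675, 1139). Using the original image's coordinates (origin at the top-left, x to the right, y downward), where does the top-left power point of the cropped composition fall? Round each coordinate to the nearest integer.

(2780, 556)

Crop width = 6675 − 832 = 5843 px; one third is 1947.67 px.
Crop height = 1139 − 264 = 875 px; one third is 291.67 px.
The top-left point is one-third across and one-third down within the crop:
x = 832 + 1 × 1947.67 ≈ 2780; y = 264 + 1 × 291.67 ≈ 556.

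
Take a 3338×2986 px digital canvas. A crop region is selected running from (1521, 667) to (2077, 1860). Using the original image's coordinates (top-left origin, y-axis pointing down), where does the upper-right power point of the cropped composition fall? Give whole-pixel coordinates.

Crop width = 2077 − 1521 = 556 px; one third is 185.33 px.
Crop height = 1860 − 667 = 1193 px; one third is 397.67 px.
The upper-right point is two-thirds across and one-third down within the crop:
x = 1521 + 2 × 185.33 ≈ 1892; y = 667 + 1 × 397.67 ≈ 1065.

x = 1892 px, y = 1065 px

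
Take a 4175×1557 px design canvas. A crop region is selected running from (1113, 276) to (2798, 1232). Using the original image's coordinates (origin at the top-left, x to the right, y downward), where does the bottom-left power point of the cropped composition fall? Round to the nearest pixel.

x = 1675 px, y = 913 px

Crop width = 2798 − 1113 = 1685 px; one third is 561.67 px.
Crop height = 1232 − 276 = 956 px; one third is 318.67 px.
The bottom-left point is one-third across and two-thirds down within the crop:
x = 1113 + 1 × 561.67 ≈ 1675; y = 276 + 2 × 318.67 ≈ 913.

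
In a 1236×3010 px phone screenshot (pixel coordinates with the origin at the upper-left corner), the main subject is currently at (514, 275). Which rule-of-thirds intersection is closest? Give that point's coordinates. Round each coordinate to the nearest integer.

Third lines: x ∈ {412, 824}, y ∈ {1003, 2007}.
514 is closer to x = 412; 275 is closer to y = 1003.
So the nearest intersection is the upper-left power point.

(412, 1003)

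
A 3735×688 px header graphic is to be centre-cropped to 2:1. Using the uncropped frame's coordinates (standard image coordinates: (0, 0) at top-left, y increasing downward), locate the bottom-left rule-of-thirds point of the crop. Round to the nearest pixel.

3735/688 > 2/1, so the 2:1 crop keeps the full height 688 and trims width to 688 × 2/1 = 1376.00 px.
Left offset = (3735 − 1376.00)/2 = 1179.50 px; top offset = 0.
Bottom-left is one-third across and two-thirds down within the crop:
x = 1179.50 + 1 × 1376.00/3 ≈ 1638; y = 0.00 + 2 × 688.00/3 ≈ 459.

x = 1638 px, y = 459 px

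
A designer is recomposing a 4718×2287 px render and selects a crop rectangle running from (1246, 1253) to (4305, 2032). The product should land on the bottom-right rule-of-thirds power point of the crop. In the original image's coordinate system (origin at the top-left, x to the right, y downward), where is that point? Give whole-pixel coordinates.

Crop width = 4305 − 1246 = 3059 px; one third is 1019.67 px.
Crop height = 2032 − 1253 = 779 px; one third is 259.67 px.
The bottom-right point is two-thirds across and two-thirds down within the crop:
x = 1246 + 2 × 1019.67 ≈ 3285; y = 1253 + 2 × 259.67 ≈ 1772.

x = 3285 px, y = 1772 px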